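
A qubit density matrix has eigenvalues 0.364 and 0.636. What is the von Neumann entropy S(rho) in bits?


S = -p*log2(p) - (1-p)*log2(1-p)
p = 0.3640, 1-p = 0.6360
= -0.3640 * log2(0.3640) - 0.6360 * log2(0.6360)
= -(-0.5307) - (-0.4152)
= 0.9460

0.9460


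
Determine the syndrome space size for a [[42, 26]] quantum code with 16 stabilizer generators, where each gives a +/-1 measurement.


Each stabilizer generator gives a binary (+1 or -1) measurement outcome.
With 16 independent generators:
Total syndromes = 2^16
= 65536

65536


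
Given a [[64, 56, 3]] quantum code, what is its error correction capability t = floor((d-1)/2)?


Code parameters: [[64, 56, 3]], distance d = 3.
Number of correctable errors = floor((d-1)/2)
= floor((3 - 1)/2)
= floor(2/2)
= 1

1


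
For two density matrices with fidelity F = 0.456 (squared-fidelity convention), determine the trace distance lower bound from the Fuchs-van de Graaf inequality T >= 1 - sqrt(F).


Fuchs-van de Graaf (squared-fidelity convention): 1 - sqrt(F) <= T <= sqrt(1 - F).
Lower bound: T >= 1 - sqrt(F)
sqrt(F) = sqrt(0.456) = 0.6753
T >= 1 - 0.6753
T >= 0.3247

0.3247


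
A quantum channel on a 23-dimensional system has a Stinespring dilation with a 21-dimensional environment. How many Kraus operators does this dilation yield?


Tracing out the environment in an orthonormal basis {|i>_E} gives Kraus operators K_i = <i|_E U |0>_E.
Number of Kraus operators = dim(H_env) = d_env
= 21

21


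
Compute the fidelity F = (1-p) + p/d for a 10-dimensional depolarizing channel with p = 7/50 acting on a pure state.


F = (1-p) + p/d
= (1 - 0.1400) + 0.1400/10
= 0.8600 + 0.0140
= 0.8740

0.8740


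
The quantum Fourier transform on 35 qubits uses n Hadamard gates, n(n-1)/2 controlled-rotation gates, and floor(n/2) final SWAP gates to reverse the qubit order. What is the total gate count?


Hadamard gates: 35
Controlled rotations: n*(n-1)/2 = 35*34/2 = 595
SWAP gates: floor(n/2) = floor(35/2) = 17
Total = 35 + 595 + 17
= 647

647


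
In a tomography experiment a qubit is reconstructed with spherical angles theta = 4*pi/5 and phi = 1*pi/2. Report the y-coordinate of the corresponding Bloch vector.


theta = 2.5133, phi = 1.5708
r_y = sin(theta)*sin(phi) = 0.5878 * 1.0000
r_y = 0.5878

0.5878


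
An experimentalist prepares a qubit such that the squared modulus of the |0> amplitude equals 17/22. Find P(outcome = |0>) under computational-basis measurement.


|alpha|^2 = 17/22 = 0.7727
|beta|^2 = 1 - 17/22 = 5/22 = 0.2273
P(|0>) = |alpha|^2 = 0.7727

0.7727


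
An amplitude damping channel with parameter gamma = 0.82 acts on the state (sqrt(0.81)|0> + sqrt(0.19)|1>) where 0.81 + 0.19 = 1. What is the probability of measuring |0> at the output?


For amplitude damping with parameter gamma on state sqrt(a)|0> + sqrt(b)|1>:
alpha^2 = 0.81, beta^2 = 0.19
P(|0>) = alpha^2 + gamma * beta^2
= 0.81 + 0.82 * 0.19
= 0.81 + 0.1558
= 0.9658

0.9658


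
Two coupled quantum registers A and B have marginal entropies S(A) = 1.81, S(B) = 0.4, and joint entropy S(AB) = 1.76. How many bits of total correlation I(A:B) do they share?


I(A:B) = S(A) + S(B) - S(AB)
= 1.81 + 0.4 - 1.76
= 0.4500

0.4500


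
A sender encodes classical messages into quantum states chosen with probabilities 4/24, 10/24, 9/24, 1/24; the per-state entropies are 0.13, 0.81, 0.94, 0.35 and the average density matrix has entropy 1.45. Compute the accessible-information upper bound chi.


chi = S(rho) - sum_i p_i * S(rho_i)
Weighted entropy = 4/24 * 0.13 + 10/24 * 0.81 + 9/24 * 0.94 + 1/24 * 0.35
= 0.7262
chi = 1.45 - 0.7262
= 0.7238

0.7238


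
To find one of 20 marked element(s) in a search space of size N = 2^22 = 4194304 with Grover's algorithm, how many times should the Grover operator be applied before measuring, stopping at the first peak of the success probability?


After j Grover iterations the success probability is P(j) = sin^2((2j+1)*theta), where sin(theta) = sqrt(k/N).
N = 2^22 = 4194304, k = 20
sin(theta) = sqrt(k/N) = 0.002183660134
theta = arcsin(sqrt(k/N)) = 0.00218366187 rad
P(j) reaches its first maximum when (2j+1)*theta is as close as possible to pi/2, i.e. j = round(pi/(4*theta) - 1/2).
pi/(4*theta) - 1/2 = 359.1702
(For comparison, the common estimate pi/4 * sqrt(N/k) = 359.6705; the exact maximiser is used here.)
Optimal iterations = 359

359


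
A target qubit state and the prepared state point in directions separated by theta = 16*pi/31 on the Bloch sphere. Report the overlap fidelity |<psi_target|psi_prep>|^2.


For states separated by angle theta on Bloch sphere:
F = cos^2(theta/2)
theta = 16*pi/31 = 1.6215
theta/2 = 0.8107
cos(theta/2) = 0.6890
F = 0.4747

0.4747


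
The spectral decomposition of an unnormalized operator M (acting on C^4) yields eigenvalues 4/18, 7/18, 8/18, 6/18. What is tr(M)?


tr(M) = sum of eigenvalues
= 4/18 + 7/18 + 8/18 + 6/18
= 25/18
= 1.3889

1.3889


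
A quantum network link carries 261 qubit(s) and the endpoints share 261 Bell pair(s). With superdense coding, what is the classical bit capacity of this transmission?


Superdense coding allows 2 classical bits per shared entangled pair.
261 pair(s) -> 2 * 261 = 522 classical bits

522


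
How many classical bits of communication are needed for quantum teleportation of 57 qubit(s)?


Quantum teleportation requires 2 classical bits per qubit teleported.
57 qubit(s) -> 2 * 57 = 114 classical bits

114


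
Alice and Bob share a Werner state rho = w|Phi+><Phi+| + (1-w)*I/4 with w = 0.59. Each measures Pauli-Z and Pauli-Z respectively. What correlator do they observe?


|Phi+> = (|00> + |11>)/sqrt(2)
For the pure Bell state, <Z_A Z_B> = +1 (Bell-state Pauli correlator).
The maximally-mixed part I/4 has tr(I/4 * P tensor P) = 0 for any traceless Pauli P.
So <Z_A Z_B>_rho = w * (+1) + (1 - w) * 0
= 0.59 * (+1)
= 0.5900

0.5900


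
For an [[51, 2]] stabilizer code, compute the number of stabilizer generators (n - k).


For an [[n,k]] stabilizer code:
Number of stabilizer generators = n - k
= 51 - 2
= 49

49


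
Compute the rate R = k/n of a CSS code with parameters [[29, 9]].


Code rate R = k/n
= 9/29
= 0.3103

0.3103


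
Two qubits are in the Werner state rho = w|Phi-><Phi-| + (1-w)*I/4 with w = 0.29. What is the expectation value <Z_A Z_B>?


|Phi-> = (|00> - |11>)/sqrt(2)
For the pure Bell state, <Z_A Z_B> = +1 (Bell-state Pauli correlator).
The maximally-mixed part I/4 has tr(I/4 * P tensor P) = 0 for any traceless Pauli P.
So <Z_A Z_B>_rho = w * (+1) + (1 - w) * 0
= 0.29 * (+1)
= 0.2900

0.2900


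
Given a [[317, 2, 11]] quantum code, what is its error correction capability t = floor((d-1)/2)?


Code parameters: [[317, 2, 11]], distance d = 11.
Number of correctable errors = floor((d-1)/2)
= floor((11 - 1)/2)
= floor(10/2)
= 5

5


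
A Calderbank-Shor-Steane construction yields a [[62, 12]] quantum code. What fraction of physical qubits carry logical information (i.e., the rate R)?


Code rate R = k/n
= 12/62
= 0.1935

0.1935


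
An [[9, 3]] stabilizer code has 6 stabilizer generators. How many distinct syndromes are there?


Each stabilizer generator gives a binary (+1 or -1) measurement outcome.
With 6 independent generators:
Total syndromes = 2^6
= 64

64


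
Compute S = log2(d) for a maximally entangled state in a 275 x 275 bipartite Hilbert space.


For a maximally entangled state in d x d:
S = log2(d) = log2(275)
= 8.1033

8.1033


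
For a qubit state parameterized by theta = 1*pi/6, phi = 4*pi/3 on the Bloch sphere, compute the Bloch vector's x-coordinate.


theta = 0.5236, phi = 4.1888
r_x = sin(theta)*cos(phi) = 0.5000 * -0.5000
r_x = -0.2500

-0.2500


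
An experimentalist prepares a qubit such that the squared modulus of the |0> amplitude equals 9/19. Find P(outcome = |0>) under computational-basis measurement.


|alpha|^2 = 9/19 = 0.4737
|beta|^2 = 1 - 9/19 = 10/19 = 0.5263
P(|0>) = |alpha|^2 = 0.4737

0.4737


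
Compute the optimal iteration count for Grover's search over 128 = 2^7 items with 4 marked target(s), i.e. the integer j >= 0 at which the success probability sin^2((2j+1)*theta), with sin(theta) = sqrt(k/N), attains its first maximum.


After j Grover iterations the success probability is P(j) = sin^2((2j+1)*theta), where sin(theta) = sqrt(k/N).
N = 2^7 = 128, k = 4
sin(theta) = sqrt(k/N) = 0.1767766953
theta = arcsin(sqrt(k/N)) = 0.1777106008 rad
P(j) reaches its first maximum when (2j+1)*theta is as close as possible to pi/2, i.e. j = round(pi/(4*theta) - 1/2).
pi/(4*theta) - 1/2 = 3.9195
(For comparison, the common estimate pi/4 * sqrt(N/k) = 4.4429; the exact maximiser is used here.)
Optimal iterations = 4

4


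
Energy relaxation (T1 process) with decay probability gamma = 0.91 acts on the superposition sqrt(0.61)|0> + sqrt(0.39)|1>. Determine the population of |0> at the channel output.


For amplitude damping with parameter gamma on state sqrt(a)|0> + sqrt(b)|1>:
alpha^2 = 0.61, beta^2 = 0.39
P(|0>) = alpha^2 + gamma * beta^2
= 0.61 + 0.91 * 0.39
= 0.61 + 0.3549
= 0.9649

0.9649


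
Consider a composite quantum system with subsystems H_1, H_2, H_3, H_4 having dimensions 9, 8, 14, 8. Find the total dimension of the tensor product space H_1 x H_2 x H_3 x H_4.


dim(H_1 x H_2 x H_3 x H_4) = 9 * 8 * 14 * 8
= 72 * 14 * 8
= 1008 * 8
= 8064

8064


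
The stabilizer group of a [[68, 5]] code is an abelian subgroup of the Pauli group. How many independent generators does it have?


For an [[n,k]] stabilizer code:
Number of stabilizer generators = n - k
= 68 - 5
= 63

63


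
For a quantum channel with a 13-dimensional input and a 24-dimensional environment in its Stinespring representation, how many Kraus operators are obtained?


Tracing out the environment in an orthonormal basis {|i>_E} gives Kraus operators K_i = <i|_E U |0>_E.
Number of Kraus operators = dim(H_env) = d_env
= 24

24


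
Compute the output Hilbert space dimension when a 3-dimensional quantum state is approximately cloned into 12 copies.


Output space = H^(tensor 12) where dim(H) = 3
dim = 3^12
= 9 (after 2 factors)
= 27 (after 3 factors)
= 81 (after 4 factors)
= 243 (after 5 factors)
= 729 (after 6 factors)
= 2187 (after 7 factors)
= 6561 (after 8 factors)
= 19683 (after 9 factors)
= 59049 (after 10 factors)
= 177147 (after 11 factors)
= 531441 (after 12 factors)
= 531441

531441


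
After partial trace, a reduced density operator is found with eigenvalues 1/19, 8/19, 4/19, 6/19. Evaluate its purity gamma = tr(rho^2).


tr(rho^2) = sum of eigenvalues squared
= (1/19)^2 + (8/19)^2 + (4/19)^2 + (6/19)^2
= (1 + 64 + 16 + 36) / 361
= 117/361
= 0.3241

0.3241


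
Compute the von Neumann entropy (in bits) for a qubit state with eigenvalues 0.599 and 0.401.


S = -p*log2(p) - (1-p)*log2(1-p)
p = 0.5990, 1-p = 0.4010
= -0.5990 * log2(0.5990) - 0.4010 * log2(0.4010)
= -(-0.4429) - (-0.5286)
= 0.9715

0.9715


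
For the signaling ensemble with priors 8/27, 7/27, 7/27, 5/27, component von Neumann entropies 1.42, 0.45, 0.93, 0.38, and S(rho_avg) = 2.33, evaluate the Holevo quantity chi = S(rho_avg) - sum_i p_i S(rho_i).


chi = S(rho) - sum_i p_i * S(rho_i)
Weighted entropy = 8/27 * 1.42 + 7/27 * 0.45 + 7/27 * 0.93 + 5/27 * 0.38
= 0.8489
chi = 2.33 - 0.8489
= 1.4811

1.4811


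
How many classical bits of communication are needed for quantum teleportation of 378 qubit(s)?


Quantum teleportation requires 2 classical bits per qubit teleported.
378 qubit(s) -> 2 * 378 = 756 classical bits

756


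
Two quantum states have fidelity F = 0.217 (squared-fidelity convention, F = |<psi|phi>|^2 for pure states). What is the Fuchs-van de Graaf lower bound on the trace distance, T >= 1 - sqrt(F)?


Fuchs-van de Graaf (squared-fidelity convention): 1 - sqrt(F) <= T <= sqrt(1 - F).
Lower bound: T >= 1 - sqrt(F)
sqrt(F) = sqrt(0.217) = 0.4658
T >= 1 - 0.4658
T >= 0.5342

0.5342


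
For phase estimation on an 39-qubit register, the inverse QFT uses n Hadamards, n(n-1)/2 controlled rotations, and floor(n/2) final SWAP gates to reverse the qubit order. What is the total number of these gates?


Hadamard gates: 39
Controlled rotations: n*(n-1)/2 = 39*38/2 = 741
SWAP gates: floor(n/2) = floor(39/2) = 19
Total = 39 + 741 + 19
= 799

799


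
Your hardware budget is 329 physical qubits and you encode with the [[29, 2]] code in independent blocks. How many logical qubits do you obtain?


Each code block uses 29 physical qubits for 2 logical qubit(s).
Number of complete blocks = floor(329 / 29) = 11
Logical qubits = 11 * 2
= 22

22


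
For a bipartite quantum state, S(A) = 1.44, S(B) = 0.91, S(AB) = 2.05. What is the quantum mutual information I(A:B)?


I(A:B) = S(A) + S(B) - S(AB)
= 1.44 + 0.91 - 2.05
= 0.3000

0.3000


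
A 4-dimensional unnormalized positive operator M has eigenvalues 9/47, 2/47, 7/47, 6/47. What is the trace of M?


tr(M) = sum of eigenvalues
= 9/47 + 2/47 + 7/47 + 6/47
= 24/47
= 0.5106

0.5106


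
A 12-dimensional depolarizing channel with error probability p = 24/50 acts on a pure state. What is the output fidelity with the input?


F = (1-p) + p/d
= (1 - 0.4800) + 0.4800/12
= 0.5200 + 0.0400
= 0.5600

0.5600


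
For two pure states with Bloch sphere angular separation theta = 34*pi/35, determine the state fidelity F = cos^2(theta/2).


For states separated by angle theta on Bloch sphere:
F = cos^2(theta/2)
theta = 34*pi/35 = 3.0518
theta/2 = 1.5259
cos(theta/2) = 0.0449
F = 0.0020

0.0020


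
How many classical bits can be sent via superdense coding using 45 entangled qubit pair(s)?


Superdense coding allows 2 classical bits per shared entangled pair.
45 pair(s) -> 2 * 45 = 90 classical bits

90


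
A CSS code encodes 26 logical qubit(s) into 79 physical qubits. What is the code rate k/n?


Code rate R = k/n
= 26/79
= 0.3291

0.3291


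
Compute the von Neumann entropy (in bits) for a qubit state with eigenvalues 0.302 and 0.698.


S = -p*log2(p) - (1-p)*log2(1-p)
p = 0.3020, 1-p = 0.6980
= -0.3020 * log2(0.3020) - 0.6980 * log2(0.6980)
= -(-0.5217) - (-0.3621)
= 0.8837

0.8837


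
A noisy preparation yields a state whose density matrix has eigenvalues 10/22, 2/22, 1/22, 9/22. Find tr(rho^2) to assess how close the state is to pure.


tr(rho^2) = sum of eigenvalues squared
= (10/22)^2 + (2/22)^2 + (1/22)^2 + (9/22)^2
= (100 + 4 + 1 + 81) / 484
= 186/484
= 0.3843

0.3843


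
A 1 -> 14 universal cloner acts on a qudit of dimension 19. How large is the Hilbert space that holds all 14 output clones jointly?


Output space = H^(tensor 14) where dim(H) = 19
dim = 19^14
= 361 (after 2 factors)
= 6859 (after 3 factors)
= 130321 (after 4 factors)
= 2476099 (after 5 factors)
= 47045881 (after 6 factors)
= 893871739 (after 7 factors)
= 16983563041 (after 8 factors)
= 322687697779 (after 9 factors)
= 6131066257801 (after 10 factors)
= 116490258898219 (after 11 factors)
= 2213314919066161 (after 12 factors)
= 42052983462257059 (after 13 factors)
= 799006685782884121 (after 14 factors)
= 799006685782884121

799006685782884121


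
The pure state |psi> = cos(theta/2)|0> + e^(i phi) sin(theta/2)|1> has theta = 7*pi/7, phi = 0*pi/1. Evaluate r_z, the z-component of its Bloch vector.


theta = 3.1416, phi = 0.0000
r_z = cos(theta) = -1.0000

-1.0000


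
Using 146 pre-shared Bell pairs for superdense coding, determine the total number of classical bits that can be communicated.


Superdense coding allows 2 classical bits per shared entangled pair.
146 pair(s) -> 2 * 146 = 292 classical bits

292


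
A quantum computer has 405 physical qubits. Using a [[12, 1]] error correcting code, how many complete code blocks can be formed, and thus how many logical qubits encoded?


Each code block uses 12 physical qubits for 1 logical qubit(s).
Number of complete blocks = floor(405 / 12) = 33
Logical qubits = 33 * 1
= 33

33


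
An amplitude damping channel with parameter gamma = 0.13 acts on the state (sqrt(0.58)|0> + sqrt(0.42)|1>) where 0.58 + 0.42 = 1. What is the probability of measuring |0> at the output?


For amplitude damping with parameter gamma on state sqrt(a)|0> + sqrt(b)|1>:
alpha^2 = 0.58, beta^2 = 0.42
P(|0>) = alpha^2 + gamma * beta^2
= 0.58 + 0.13 * 0.42
= 0.58 + 0.0546
= 0.6346

0.6346


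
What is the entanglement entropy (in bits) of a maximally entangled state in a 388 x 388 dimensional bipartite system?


For a maximally entangled state in d x d:
S = log2(d) = log2(388)
= 8.5999

8.5999


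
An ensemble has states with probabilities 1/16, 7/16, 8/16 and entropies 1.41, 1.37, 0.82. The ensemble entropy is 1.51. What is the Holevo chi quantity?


chi = S(rho) - sum_i p_i * S(rho_i)
Weighted entropy = 1/16 * 1.41 + 7/16 * 1.37 + 8/16 * 0.82
= 1.0975
chi = 1.51 - 1.0975
= 0.4125

0.4125


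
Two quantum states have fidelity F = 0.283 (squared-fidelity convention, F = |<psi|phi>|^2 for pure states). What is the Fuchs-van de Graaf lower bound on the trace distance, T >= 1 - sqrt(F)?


Fuchs-van de Graaf (squared-fidelity convention): 1 - sqrt(F) <= T <= sqrt(1 - F).
Lower bound: T >= 1 - sqrt(F)
sqrt(F) = sqrt(0.283) = 0.5320
T >= 1 - 0.5320
T >= 0.4680

0.4680


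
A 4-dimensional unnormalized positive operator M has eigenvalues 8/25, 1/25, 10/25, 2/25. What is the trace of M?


tr(M) = sum of eigenvalues
= 8/25 + 1/25 + 10/25 + 2/25
= 21/25
= 0.8400

0.8400


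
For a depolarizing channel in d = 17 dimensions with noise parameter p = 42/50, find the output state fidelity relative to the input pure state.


F = (1-p) + p/d
= (1 - 0.8400) + 0.8400/17
= 0.1600 + 0.0494
= 0.2094

0.2094


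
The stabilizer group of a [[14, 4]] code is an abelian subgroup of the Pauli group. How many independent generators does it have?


For an [[n,k]] stabilizer code:
Number of stabilizer generators = n - k
= 14 - 4
= 10

10


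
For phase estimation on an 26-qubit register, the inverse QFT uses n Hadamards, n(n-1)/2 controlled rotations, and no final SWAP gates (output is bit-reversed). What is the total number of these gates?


Hadamard gates: 26
Controlled rotations: n*(n-1)/2 = 26*25/2 = 325
SWAP gates: 0 (omitted)
Total = 26 + 325
= 351

351


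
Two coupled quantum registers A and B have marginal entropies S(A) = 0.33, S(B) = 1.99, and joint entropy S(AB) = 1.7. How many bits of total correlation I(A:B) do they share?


I(A:B) = S(A) + S(B) - S(AB)
= 0.33 + 1.99 - 1.7
= 0.6200

0.6200


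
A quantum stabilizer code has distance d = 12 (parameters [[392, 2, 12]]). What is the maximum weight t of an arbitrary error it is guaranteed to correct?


Code parameters: [[392, 2, 12]], distance d = 12.
Number of correctable errors = floor((d-1)/2)
= floor((12 - 1)/2)
= floor(11/2)
= 5

5


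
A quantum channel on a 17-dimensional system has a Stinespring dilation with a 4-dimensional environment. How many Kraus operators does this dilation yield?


Tracing out the environment in an orthonormal basis {|i>_E} gives Kraus operators K_i = <i|_E U |0>_E.
Number of Kraus operators = dim(H_env) = d_env
= 4

4


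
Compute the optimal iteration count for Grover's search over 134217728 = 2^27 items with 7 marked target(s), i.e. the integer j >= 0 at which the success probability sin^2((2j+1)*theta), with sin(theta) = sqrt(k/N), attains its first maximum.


After j Grover iterations the success probability is P(j) = sin^2((2j+1)*theta), where sin(theta) = sqrt(k/N).
N = 2^27 = 134217728, k = 7
sin(theta) = sqrt(k/N) = 0.0002283726432
theta = arcsin(sqrt(k/N)) = 0.0002283726452 rad
P(j) reaches its first maximum when (2j+1)*theta is as close as possible to pi/2, i.e. j = round(pi/(4*theta) - 1/2).
pi/(4*theta) - 1/2 = 3438.6079
(For comparison, the common estimate pi/4 * sqrt(N/k) = 3439.1079; the exact maximiser is used here.)
Optimal iterations = 3439

3439


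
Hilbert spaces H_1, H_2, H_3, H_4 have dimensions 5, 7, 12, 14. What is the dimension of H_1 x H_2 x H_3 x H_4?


dim(H_1 x H_2 x H_3 x H_4) = 5 * 7 * 12 * 14
= 35 * 12 * 14
= 420 * 14
= 5880

5880


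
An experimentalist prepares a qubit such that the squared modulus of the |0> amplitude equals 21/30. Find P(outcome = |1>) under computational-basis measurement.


|alpha|^2 = 21/30 = 0.7000
|beta|^2 = 1 - 21/30 = 9/30 = 0.3000
P(|1>) = |beta|^2 = 0.3000

0.3000


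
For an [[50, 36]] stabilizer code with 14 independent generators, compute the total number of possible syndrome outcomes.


Each stabilizer generator gives a binary (+1 or -1) measurement outcome.
With 14 independent generators:
Total syndromes = 2^14
= 16384

16384


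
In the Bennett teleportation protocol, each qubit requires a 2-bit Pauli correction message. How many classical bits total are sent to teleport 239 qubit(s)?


Quantum teleportation requires 2 classical bits per qubit teleported.
239 qubit(s) -> 2 * 239 = 478 classical bits

478


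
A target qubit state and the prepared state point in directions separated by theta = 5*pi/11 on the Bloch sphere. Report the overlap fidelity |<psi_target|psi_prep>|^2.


For states separated by angle theta on Bloch sphere:
F = cos^2(theta/2)
theta = 5*pi/11 = 1.4280
theta/2 = 0.7140
cos(theta/2) = 0.7557
F = 0.5712

0.5712


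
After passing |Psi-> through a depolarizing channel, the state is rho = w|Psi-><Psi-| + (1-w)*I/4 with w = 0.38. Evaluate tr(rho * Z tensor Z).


|Psi-> = (|01> - |10>)/sqrt(2)
For the pure Bell state, <Z_A Z_B> = -1 (Bell-state Pauli correlator).
The maximally-mixed part I/4 has tr(I/4 * P tensor P) = 0 for any traceless Pauli P.
So <Z_A Z_B>_rho = w * (-1) + (1 - w) * 0
= 0.38 * (-1)
= -0.3800

-0.3800


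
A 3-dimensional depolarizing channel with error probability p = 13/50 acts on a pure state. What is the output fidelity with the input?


F = (1-p) + p/d
= (1 - 0.2600) + 0.2600/3
= 0.7400 + 0.0867
= 0.8267

0.8267


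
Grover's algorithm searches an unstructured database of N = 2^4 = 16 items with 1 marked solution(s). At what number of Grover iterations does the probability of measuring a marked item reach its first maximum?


After j Grover iterations the success probability is P(j) = sin^2((2j+1)*theta), where sin(theta) = sqrt(k/N).
N = 2^4 = 16, k = 1
sin(theta) = sqrt(k/N) = 0.25
theta = arcsin(sqrt(k/N)) = 0.2526802551 rad
P(j) reaches its first maximum when (2j+1)*theta is as close as possible to pi/2, i.e. j = round(pi/(4*theta) - 1/2).
pi/(4*theta) - 1/2 = 2.6083
(For comparison, the common estimate pi/4 * sqrt(N/k) = 3.1416; the exact maximiser is used here.)
Optimal iterations = 3

3


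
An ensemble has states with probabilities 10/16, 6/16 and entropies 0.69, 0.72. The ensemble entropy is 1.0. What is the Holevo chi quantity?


chi = S(rho) - sum_i p_i * S(rho_i)
Weighted entropy = 10/16 * 0.69 + 6/16 * 0.72
= 0.7012
chi = 1.0 - 0.7012
= 0.2988

0.2988


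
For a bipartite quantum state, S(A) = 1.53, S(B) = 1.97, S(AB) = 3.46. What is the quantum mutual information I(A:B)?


I(A:B) = S(A) + S(B) - S(AB)
= 1.53 + 1.97 - 3.46
= 0.0400

0.0400


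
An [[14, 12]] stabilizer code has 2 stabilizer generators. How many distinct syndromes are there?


Each stabilizer generator gives a binary (+1 or -1) measurement outcome.
With 2 independent generators:
Total syndromes = 2^2
= 4

4


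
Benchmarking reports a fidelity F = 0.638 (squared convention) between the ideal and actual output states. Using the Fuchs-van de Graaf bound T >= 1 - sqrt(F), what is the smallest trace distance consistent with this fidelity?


Fuchs-van de Graaf (squared-fidelity convention): 1 - sqrt(F) <= T <= sqrt(1 - F).
Lower bound: T >= 1 - sqrt(F)
sqrt(F) = sqrt(0.638) = 0.7987
T >= 1 - 0.7987
T >= 0.2013

0.2013


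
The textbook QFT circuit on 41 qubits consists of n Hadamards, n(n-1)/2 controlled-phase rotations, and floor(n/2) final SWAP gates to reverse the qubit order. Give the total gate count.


Hadamard gates: 41
Controlled rotations: n*(n-1)/2 = 41*40/2 = 820
SWAP gates: floor(n/2) = floor(41/2) = 20
Total = 41 + 820 + 20
= 881

881


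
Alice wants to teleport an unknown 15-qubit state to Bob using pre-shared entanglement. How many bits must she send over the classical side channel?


Quantum teleportation requires 2 classical bits per qubit teleported.
15 qubit(s) -> 2 * 15 = 30 classical bits

30


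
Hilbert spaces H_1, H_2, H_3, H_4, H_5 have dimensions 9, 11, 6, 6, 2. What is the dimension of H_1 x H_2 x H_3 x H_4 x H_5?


dim(H_1 x H_2 x H_3 x H_4 x H_5) = 9 * 11 * 6 * 6 * 2
= 99 * 6 * 6 * 2
= 594 * 6 * 2
= 3564 * 2
= 7128

7128


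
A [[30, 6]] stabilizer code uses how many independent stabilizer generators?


For an [[n,k]] stabilizer code:
Number of stabilizer generators = n - k
= 30 - 6
= 24

24


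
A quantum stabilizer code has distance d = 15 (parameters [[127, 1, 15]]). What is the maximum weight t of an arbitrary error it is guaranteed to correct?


Code parameters: [[127, 1, 15]], distance d = 15.
Number of correctable errors = floor((d-1)/2)
= floor((15 - 1)/2)
= floor(14/2)
= 7

7


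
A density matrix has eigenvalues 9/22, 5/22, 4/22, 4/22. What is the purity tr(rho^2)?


tr(rho^2) = sum of eigenvalues squared
= (9/22)^2 + (5/22)^2 + (4/22)^2 + (4/22)^2
= (81 + 25 + 16 + 16) / 484
= 138/484
= 0.2851

0.2851


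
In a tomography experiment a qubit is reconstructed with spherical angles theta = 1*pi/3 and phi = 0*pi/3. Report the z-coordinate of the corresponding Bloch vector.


theta = 1.0472, phi = 0.0000
r_z = cos(theta) = 0.5000

0.5000


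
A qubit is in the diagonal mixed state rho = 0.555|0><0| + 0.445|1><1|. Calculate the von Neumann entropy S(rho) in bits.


S = -p*log2(p) - (1-p)*log2(1-p)
p = 0.5550, 1-p = 0.4450
= -0.5550 * log2(0.5550) - 0.4450 * log2(0.4450)
= -(-0.4714) - (-0.5198)
= 0.9913

0.9913


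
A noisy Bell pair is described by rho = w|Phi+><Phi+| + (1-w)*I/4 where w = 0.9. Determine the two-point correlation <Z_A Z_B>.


|Phi+> = (|00> + |11>)/sqrt(2)
For the pure Bell state, <Z_A Z_B> = +1 (Bell-state Pauli correlator).
The maximally-mixed part I/4 has tr(I/4 * P tensor P) = 0 for any traceless Pauli P.
So <Z_A Z_B>_rho = w * (+1) + (1 - w) * 0
= 0.9 * (+1)
= 0.9000

0.9000


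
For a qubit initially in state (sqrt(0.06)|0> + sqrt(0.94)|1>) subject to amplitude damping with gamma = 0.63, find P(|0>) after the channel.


For amplitude damping with parameter gamma on state sqrt(a)|0> + sqrt(b)|1>:
alpha^2 = 0.06, beta^2 = 0.94
P(|0>) = alpha^2 + gamma * beta^2
= 0.06 + 0.63 * 0.94
= 0.06 + 0.5922
= 0.6522

0.6522


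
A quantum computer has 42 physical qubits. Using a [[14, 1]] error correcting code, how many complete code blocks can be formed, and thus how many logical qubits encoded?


Each code block uses 14 physical qubits for 1 logical qubit(s).
Number of complete blocks = floor(42 / 14) = 3
Logical qubits = 3 * 1
= 3

3


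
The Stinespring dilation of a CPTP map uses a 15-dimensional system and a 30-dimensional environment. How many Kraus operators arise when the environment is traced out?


Tracing out the environment in an orthonormal basis {|i>_E} gives Kraus operators K_i = <i|_E U |0>_E.
Number of Kraus operators = dim(H_env) = d_env
= 30

30


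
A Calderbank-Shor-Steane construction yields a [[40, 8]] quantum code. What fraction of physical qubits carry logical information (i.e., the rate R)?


Code rate R = k/n
= 8/40
= 0.2000

0.2000


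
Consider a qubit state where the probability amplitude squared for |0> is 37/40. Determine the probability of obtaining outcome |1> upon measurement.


|alpha|^2 = 37/40 = 0.9250
|beta|^2 = 1 - 37/40 = 3/40 = 0.0750
P(|1>) = |beta|^2 = 0.0750

0.0750


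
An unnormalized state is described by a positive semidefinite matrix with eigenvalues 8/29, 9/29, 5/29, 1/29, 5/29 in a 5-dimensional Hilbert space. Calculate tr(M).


tr(M) = sum of eigenvalues
= 8/29 + 9/29 + 5/29 + 1/29 + 5/29
= 28/29
= 0.9655

0.9655


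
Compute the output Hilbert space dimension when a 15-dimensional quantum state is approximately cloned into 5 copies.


Output space = H^(tensor 5) where dim(H) = 15
dim = 15^5
= 225 (after 2 factors)
= 3375 (after 3 factors)
= 50625 (after 4 factors)
= 759375 (after 5 factors)
= 759375

759375


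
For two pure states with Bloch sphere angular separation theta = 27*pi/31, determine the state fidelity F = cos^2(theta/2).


For states separated by angle theta on Bloch sphere:
F = cos^2(theta/2)
theta = 27*pi/31 = 2.7362
theta/2 = 1.3681
cos(theta/2) = 0.2013
F = 0.0405

0.0405


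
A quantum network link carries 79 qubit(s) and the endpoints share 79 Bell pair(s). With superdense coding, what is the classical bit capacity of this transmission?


Superdense coding allows 2 classical bits per shared entangled pair.
79 pair(s) -> 2 * 79 = 158 classical bits

158


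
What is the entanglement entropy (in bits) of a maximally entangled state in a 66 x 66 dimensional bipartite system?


For a maximally entangled state in d x d:
S = log2(d) = log2(66)
= 6.0444

6.0444


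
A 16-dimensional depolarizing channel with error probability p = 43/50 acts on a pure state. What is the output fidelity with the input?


F = (1-p) + p/d
= (1 - 0.8600) + 0.8600/16
= 0.1400 + 0.0537
= 0.1938

0.1938


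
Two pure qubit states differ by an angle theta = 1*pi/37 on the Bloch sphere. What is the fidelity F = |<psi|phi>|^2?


For states separated by angle theta on Bloch sphere:
F = cos^2(theta/2)
theta = 1*pi/37 = 0.0849
theta/2 = 0.0425
cos(theta/2) = 0.9991
F = 0.9982

0.9982


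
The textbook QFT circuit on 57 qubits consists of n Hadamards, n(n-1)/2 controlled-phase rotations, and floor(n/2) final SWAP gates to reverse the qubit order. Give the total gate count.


Hadamard gates: 57
Controlled rotations: n*(n-1)/2 = 57*56/2 = 1596
SWAP gates: floor(n/2) = floor(57/2) = 28
Total = 57 + 1596 + 28
= 1681

1681


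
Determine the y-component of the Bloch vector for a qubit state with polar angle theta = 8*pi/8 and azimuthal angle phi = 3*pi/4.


theta = 3.1416, phi = 2.3562
r_y = sin(theta)*sin(phi) = 0.0000 * 0.7071
r_y = 0.0000

0.0000


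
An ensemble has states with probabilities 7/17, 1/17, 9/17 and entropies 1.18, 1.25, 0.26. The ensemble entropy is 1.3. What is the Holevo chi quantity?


chi = S(rho) - sum_i p_i * S(rho_i)
Weighted entropy = 7/17 * 1.18 + 1/17 * 1.25 + 9/17 * 0.26
= 0.6971
chi = 1.3 - 0.6971
= 0.6029

0.6029


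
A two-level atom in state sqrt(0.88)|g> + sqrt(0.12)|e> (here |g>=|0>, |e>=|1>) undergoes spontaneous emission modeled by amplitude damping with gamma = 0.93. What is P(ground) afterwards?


For amplitude damping with parameter gamma on state sqrt(a)|0> + sqrt(b)|1>:
alpha^2 = 0.88, beta^2 = 0.12
P(|0>) = alpha^2 + gamma * beta^2
= 0.88 + 0.93 * 0.12
= 0.88 + 0.1116
= 0.9916

0.9916


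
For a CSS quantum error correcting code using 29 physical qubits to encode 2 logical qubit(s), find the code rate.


Code rate R = k/n
= 2/29
= 0.0690

0.0690


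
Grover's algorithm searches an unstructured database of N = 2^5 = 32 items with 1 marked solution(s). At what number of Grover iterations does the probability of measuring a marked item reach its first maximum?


After j Grover iterations the success probability is P(j) = sin^2((2j+1)*theta), where sin(theta) = sqrt(k/N).
N = 2^5 = 32, k = 1
sin(theta) = sqrt(k/N) = 0.1767766953
theta = arcsin(sqrt(k/N)) = 0.1777106008 rad
P(j) reaches its first maximum when (2j+1)*theta is as close as possible to pi/2, i.e. j = round(pi/(4*theta) - 1/2).
pi/(4*theta) - 1/2 = 3.9195
(For comparison, the common estimate pi/4 * sqrt(N/k) = 4.4429; the exact maximiser is used here.)
Optimal iterations = 4

4


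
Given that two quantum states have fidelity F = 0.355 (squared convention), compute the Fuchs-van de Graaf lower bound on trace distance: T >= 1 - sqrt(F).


Fuchs-van de Graaf (squared-fidelity convention): 1 - sqrt(F) <= T <= sqrt(1 - F).
Lower bound: T >= 1 - sqrt(F)
sqrt(F) = sqrt(0.355) = 0.5958
T >= 1 - 0.5958
T >= 0.4042

0.4042


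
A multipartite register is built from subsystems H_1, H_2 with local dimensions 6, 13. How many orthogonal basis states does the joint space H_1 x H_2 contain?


dim(H_1 x H_2) = 6 * 13
= 78

78


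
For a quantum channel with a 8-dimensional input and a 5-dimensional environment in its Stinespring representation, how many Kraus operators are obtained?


Tracing out the environment in an orthonormal basis {|i>_E} gives Kraus operators K_i = <i|_E U |0>_E.
Number of Kraus operators = dim(H_env) = d_env
= 5

5


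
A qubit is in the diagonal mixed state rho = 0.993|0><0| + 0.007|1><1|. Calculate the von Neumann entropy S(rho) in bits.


S = -p*log2(p) - (1-p)*log2(1-p)
p = 0.9930, 1-p = 0.0070
= -0.9930 * log2(0.9930) - 0.0070 * log2(0.0070)
= -(-0.0101) - (-0.0501)
= 0.0602

0.0602


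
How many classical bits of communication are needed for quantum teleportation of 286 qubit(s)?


Quantum teleportation requires 2 classical bits per qubit teleported.
286 qubit(s) -> 2 * 286 = 572 classical bits

572


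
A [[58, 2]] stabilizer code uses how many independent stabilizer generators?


For an [[n,k]] stabilizer code:
Number of stabilizer generators = n - k
= 58 - 2
= 56

56


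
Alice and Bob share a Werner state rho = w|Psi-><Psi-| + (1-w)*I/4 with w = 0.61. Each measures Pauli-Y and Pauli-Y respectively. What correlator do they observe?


|Psi-> = (|01> - |10>)/sqrt(2)
For the pure Bell state, <Y_A Y_B> = -1 (Bell-state Pauli correlator).
The maximally-mixed part I/4 has tr(I/4 * P tensor P) = 0 for any traceless Pauli P.
So <Y_A Y_B>_rho = w * (-1) + (1 - w) * 0
= 0.61 * (-1)
= -0.6100

-0.6100


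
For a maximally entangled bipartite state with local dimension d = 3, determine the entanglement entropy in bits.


For a maximally entangled state in d x d:
S = log2(d) = log2(3)
= 1.5850

1.5850


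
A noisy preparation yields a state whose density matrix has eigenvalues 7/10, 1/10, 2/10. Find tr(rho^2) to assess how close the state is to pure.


tr(rho^2) = sum of eigenvalues squared
= (7/10)^2 + (1/10)^2 + (2/10)^2
= (49 + 1 + 4) / 100
= 54/100
= 0.5400

0.5400


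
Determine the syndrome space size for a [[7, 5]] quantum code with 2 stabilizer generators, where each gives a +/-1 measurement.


Each stabilizer generator gives a binary (+1 or -1) measurement outcome.
With 2 independent generators:
Total syndromes = 2^2
= 4

4


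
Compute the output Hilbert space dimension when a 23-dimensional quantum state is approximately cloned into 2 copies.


Output space = H^(tensor 2) where dim(H) = 23
dim = 23^2
= 529

529


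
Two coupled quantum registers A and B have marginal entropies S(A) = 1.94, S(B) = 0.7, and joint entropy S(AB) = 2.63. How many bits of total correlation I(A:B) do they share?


I(A:B) = S(A) + S(B) - S(AB)
= 1.94 + 0.7 - 2.63
= 0.0100

0.0100


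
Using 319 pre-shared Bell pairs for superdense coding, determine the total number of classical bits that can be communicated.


Superdense coding allows 2 classical bits per shared entangled pair.
319 pair(s) -> 2 * 319 = 638 classical bits

638


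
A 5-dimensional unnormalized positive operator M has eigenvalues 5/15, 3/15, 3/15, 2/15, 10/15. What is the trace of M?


tr(M) = sum of eigenvalues
= 5/15 + 3/15 + 3/15 + 2/15 + 10/15
= 23/15
= 1.5333

1.5333


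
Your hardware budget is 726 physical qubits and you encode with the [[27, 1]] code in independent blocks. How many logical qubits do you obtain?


Each code block uses 27 physical qubits for 1 logical qubit(s).
Number of complete blocks = floor(726 / 27) = 26
Logical qubits = 26 * 1
= 26

26


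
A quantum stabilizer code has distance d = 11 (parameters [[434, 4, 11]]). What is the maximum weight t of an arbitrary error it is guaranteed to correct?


Code parameters: [[434, 4, 11]], distance d = 11.
Number of correctable errors = floor((d-1)/2)
= floor((11 - 1)/2)
= floor(10/2)
= 5

5


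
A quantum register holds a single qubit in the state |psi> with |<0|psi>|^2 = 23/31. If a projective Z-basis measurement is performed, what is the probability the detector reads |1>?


|alpha|^2 = 23/31 = 0.7419
|beta|^2 = 1 - 23/31 = 8/31 = 0.2581
P(|1>) = |beta|^2 = 0.2581

0.2581


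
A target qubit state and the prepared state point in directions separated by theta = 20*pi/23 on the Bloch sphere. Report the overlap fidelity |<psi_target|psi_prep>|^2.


For states separated by angle theta on Bloch sphere:
F = cos^2(theta/2)
theta = 20*pi/23 = 2.7318
theta/2 = 1.3659
cos(theta/2) = 0.2035
F = 0.0414

0.0414


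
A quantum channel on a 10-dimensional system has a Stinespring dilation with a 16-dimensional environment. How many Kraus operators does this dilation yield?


Tracing out the environment in an orthonormal basis {|i>_E} gives Kraus operators K_i = <i|_E U |0>_E.
Number of Kraus operators = dim(H_env) = d_env
= 16

16


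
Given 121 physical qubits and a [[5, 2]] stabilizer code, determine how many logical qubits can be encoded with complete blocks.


Each code block uses 5 physical qubits for 2 logical qubit(s).
Number of complete blocks = floor(121 / 5) = 24
Logical qubits = 24 * 2
= 48

48


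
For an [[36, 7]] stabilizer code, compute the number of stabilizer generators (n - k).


For an [[n,k]] stabilizer code:
Number of stabilizer generators = n - k
= 36 - 7
= 29

29


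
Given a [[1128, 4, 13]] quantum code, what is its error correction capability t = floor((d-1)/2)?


Code parameters: [[1128, 4, 13]], distance d = 13.
Number of correctable errors = floor((d-1)/2)
= floor((13 - 1)/2)
= floor(12/2)
= 6

6


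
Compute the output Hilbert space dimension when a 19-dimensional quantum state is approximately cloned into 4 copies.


Output space = H^(tensor 4) where dim(H) = 19
dim = 19^4
= 361 (after 2 factors)
= 6859 (after 3 factors)
= 130321 (after 4 factors)
= 130321

130321


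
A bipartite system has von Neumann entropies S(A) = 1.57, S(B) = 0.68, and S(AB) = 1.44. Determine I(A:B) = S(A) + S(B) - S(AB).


I(A:B) = S(A) + S(B) - S(AB)
= 1.57 + 0.68 - 1.44
= 0.8100

0.8100


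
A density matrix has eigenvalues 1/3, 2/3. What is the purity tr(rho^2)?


tr(rho^2) = sum of eigenvalues squared
= (1/3)^2 + (2/3)^2
= (1 + 4) / 9
= 5/9
= 0.5556

0.5556


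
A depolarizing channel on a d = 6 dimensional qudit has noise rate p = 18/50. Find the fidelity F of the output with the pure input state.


F = (1-p) + p/d
= (1 - 0.3600) + 0.3600/6
= 0.6400 + 0.0600
= 0.7000

0.7000


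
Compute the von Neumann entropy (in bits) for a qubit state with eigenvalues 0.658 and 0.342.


S = -p*log2(p) - (1-p)*log2(1-p)
p = 0.6580, 1-p = 0.3420
= -0.6580 * log2(0.6580) - 0.3420 * log2(0.3420)
= -(-0.3973) - (-0.5294)
= 0.9267

0.9267


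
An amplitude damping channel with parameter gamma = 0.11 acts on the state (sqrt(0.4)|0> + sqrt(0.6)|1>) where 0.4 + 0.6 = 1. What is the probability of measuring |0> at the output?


For amplitude damping with parameter gamma on state sqrt(a)|0> + sqrt(b)|1>:
alpha^2 = 0.4, beta^2 = 0.6
P(|0>) = alpha^2 + gamma * beta^2
= 0.4 + 0.11 * 0.6
= 0.4 + 0.0660
= 0.4660

0.4660


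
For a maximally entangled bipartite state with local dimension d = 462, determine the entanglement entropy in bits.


For a maximally entangled state in d x d:
S = log2(d) = log2(462)
= 8.8517

8.8517


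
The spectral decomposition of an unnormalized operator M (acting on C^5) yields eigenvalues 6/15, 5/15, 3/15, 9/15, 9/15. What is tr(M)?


tr(M) = sum of eigenvalues
= 6/15 + 5/15 + 3/15 + 9/15 + 9/15
= 32/15
= 2.1333

2.1333


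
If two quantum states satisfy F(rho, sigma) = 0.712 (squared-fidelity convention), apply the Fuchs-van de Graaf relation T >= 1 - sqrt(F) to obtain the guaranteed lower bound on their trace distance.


Fuchs-van de Graaf (squared-fidelity convention): 1 - sqrt(F) <= T <= sqrt(1 - F).
Lower bound: T >= 1 - sqrt(F)
sqrt(F) = sqrt(0.712) = 0.8438
T >= 1 - 0.8438
T >= 0.1562

0.1562
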